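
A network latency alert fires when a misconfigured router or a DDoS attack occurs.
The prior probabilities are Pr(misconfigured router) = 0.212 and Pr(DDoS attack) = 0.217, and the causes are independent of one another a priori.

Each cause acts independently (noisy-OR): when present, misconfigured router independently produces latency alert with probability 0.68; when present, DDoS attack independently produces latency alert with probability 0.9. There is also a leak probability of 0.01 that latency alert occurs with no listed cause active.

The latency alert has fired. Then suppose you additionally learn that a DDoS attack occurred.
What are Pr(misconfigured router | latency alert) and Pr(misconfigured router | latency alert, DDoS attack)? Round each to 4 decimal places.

Under noisy-OR, P(latency alert | causes) = 1 − (1−0.01)·∏(1−qᵢ) over the active causes.
P(latency alert) = 0.01*0.788*0.783 + 0.901*0.788*0.217 + 0.6832*0.212*0.783 + 0.96832*0.212*0.217 = 0.006170 + 0.154067 + 0.113408 + 0.044547 = 0.318192
Restricting to configurations with misconfigured router present: 0.113408 + 0.044547 = 0.157955.
P(misconfigured router | latency alert) = 0.157955 / 0.318192 ≈ 0.4964

Now also conditioning on DDoS attack=true:
P(latency alert | DDoS attack) = 0.901*0.788 + 0.96832*0.212 = 0.709988 + 0.205284 = 0.915272
Of this, 0.205284 comes from 0.96832*0.212 (the misconfigured router=true cases).
Hence the posterior is 0.205284/0.915272 ≈ 0.2243.
— DDoS attack explains away the evidence for misconfigured router.

Pr(misconfigured router | latency alert) ≈ 0.4964; Pr(misconfigured router | latency alert, DDoS attack) ≈ 0.2243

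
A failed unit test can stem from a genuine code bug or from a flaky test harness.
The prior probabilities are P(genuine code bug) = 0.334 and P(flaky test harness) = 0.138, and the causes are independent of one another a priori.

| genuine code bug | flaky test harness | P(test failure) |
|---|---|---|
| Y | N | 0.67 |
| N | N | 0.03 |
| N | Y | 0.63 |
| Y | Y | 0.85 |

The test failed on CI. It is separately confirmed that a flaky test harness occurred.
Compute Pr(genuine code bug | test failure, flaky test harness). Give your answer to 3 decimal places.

Numerator (weight on configurations with genuine code bug): 0.85×0.334 = 0.283900
Denominator P(test failure | flaky test harness): 0.63×0.666 + 0.85×0.334 = 0.703480
Posterior = 0.283900 / 0.703480 ≈ 0.404

Pr(genuine code bug | test failure, flaky test harness) ≈ 0.404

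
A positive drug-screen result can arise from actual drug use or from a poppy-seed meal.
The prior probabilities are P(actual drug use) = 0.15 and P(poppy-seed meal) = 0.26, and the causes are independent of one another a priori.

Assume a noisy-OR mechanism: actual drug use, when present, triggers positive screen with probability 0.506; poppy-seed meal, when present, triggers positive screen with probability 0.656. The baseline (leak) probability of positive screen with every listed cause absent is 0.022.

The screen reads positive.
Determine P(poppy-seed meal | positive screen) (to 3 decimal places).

P(poppy-seed meal | positive screen) ≈ 0.716

Under noisy-OR, P(positive screen | causes) = 1 − (1−0.022)·∏(1−qᵢ) over the active causes.
Weight on poppy-seed meal=true, given the evidence: 0.146649 + 0.032518 = 0.179167
The normalizing constant is 0.022*0.85*0.74 + 0.663568*0.85*0.26 + 0.516868*0.15*0.74 + 0.833803*0.15*0.26 = 0.250377
Posterior = 0.179167 / 0.250377 ≈ 0.716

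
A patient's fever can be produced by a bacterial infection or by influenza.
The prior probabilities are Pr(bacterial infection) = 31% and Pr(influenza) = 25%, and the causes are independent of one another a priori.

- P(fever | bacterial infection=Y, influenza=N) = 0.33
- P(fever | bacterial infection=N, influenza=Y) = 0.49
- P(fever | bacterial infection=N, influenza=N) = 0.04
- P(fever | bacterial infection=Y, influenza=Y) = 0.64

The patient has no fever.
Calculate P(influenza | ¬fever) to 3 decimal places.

P(influenza | ¬fever) ≈ 0.151

P(¬fever) = 0.96·0.69·0.75 + 0.51·0.69·0.25 + 0.67·0.31·0.75 + 0.36·0.31·0.25 = 0.496800 + 0.087975 + 0.155775 + 0.027900 = 0.768450
Of this, 0.115875 comes from 0.087975 + 0.027900 (the influenza=true cases).
P(influenza | ¬fever) = 0.115875 / 0.768450 ≈ 0.151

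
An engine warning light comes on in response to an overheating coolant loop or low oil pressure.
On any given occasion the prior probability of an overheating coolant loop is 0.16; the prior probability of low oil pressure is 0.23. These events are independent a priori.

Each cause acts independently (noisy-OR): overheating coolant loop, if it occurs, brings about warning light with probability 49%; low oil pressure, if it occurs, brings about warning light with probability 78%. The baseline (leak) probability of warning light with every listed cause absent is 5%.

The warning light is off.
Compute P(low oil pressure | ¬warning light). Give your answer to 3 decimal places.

P(low oil pressure | ¬warning light) ≈ 0.062

Under noisy-OR, P(warning light | causes) = 1 − (1−0.05)·∏(1−qᵢ) over the active causes.
P(¬warning light) = 0.95*0.84*0.77 + 0.209*0.84*0.23 + 0.4845*0.16*0.77 + 0.10659*0.16*0.23 = 0.614460 + 0.040379 + 0.059690 + 0.003923 = 0.718452
The low oil pressure-present share is 0.040379 + 0.003923 = 0.044302.
P(low oil pressure | ¬warning light) = 0.044302 / 0.718452 ≈ 0.062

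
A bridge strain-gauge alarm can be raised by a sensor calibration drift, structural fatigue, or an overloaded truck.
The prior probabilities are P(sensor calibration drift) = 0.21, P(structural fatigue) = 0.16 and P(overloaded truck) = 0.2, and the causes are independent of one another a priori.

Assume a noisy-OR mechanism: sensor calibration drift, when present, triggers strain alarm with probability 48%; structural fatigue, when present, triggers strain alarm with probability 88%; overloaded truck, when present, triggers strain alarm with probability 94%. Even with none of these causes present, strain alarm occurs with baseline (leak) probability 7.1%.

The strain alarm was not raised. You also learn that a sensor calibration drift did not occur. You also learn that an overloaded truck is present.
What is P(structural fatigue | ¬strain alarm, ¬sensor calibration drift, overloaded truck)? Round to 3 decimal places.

Under noisy-OR, P(strain alarm | causes) = 1 − (1−0.071)·∏(1−qᵢ) over the active causes.
By total probability over both values of structural fatigue:
  P(¬strain alarm | ¬sensor calibration drift, overloaded truck) = 0.05574·0.84 + 0.006689·0.16
        = 0.046822 + 0.001070 = 0.047892
The terms with structural fatigue present sum to 0.001070, so
  P(structural fatigue | ¬strain alarm, ¬sensor calibration drift, overloaded truck) = 0.001070 / 0.047892 ≈ 0.022

P(structural fatigue | ¬strain alarm, ¬sensor calibration drift, overloaded truck) ≈ 0.022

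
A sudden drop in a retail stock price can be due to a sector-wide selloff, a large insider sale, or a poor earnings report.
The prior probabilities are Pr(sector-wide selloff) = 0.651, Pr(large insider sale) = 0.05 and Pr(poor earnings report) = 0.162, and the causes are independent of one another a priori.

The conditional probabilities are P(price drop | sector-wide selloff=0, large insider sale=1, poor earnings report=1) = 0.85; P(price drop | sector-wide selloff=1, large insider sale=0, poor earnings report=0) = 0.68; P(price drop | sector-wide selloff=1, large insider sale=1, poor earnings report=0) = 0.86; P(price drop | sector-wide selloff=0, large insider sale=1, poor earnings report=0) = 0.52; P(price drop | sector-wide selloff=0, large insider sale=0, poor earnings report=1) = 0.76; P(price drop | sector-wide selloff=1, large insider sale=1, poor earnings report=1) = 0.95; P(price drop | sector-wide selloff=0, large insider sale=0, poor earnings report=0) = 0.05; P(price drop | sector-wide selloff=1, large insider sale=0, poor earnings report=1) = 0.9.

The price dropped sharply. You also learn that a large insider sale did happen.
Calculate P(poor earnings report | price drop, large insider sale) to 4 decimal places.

P(price drop | large insider sale) = 0.52×0.349×0.838 + 0.85×0.349×0.162 + 0.86×0.651×0.838 + 0.95×0.651×0.162 = 0.152080 + 0.048057 + 0.469163 + 0.100189 = 0.769489
The poor earnings report-present share is 0.048057 + 0.100189 = 0.148246.
Hence the posterior is 0.148246/0.769489 ≈ 0.1927.

P(poor earnings report | price drop, large insider sale) ≈ 0.1927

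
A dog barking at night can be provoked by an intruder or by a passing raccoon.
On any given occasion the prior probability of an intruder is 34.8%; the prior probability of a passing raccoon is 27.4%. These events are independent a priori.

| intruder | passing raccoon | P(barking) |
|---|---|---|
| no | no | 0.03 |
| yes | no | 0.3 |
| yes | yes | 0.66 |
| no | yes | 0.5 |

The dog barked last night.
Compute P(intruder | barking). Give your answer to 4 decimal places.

Numerator (weight on configurations with intruder): 0.075794 + 0.062932 = 0.138726
Normalizer over all consistent configurations: 0.03·0.652·0.726 + 0.5·0.652·0.274 + 0.3·0.348·0.726 + 0.66·0.348·0.274 = 0.242251
P(intruder | barking) = 0.138726/0.242251 ≈ 0.5727

P(intruder | barking) ≈ 0.5727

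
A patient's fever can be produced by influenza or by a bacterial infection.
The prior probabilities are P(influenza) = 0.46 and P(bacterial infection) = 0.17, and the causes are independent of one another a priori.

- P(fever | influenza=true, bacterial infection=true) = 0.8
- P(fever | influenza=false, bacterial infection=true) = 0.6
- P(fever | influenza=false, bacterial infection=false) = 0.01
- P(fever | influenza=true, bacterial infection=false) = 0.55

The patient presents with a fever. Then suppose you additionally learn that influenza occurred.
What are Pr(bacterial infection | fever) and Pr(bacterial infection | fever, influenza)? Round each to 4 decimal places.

P(fever) = 0.01·0.54·0.83 + 0.6·0.54·0.17 + 0.55·0.46·0.83 + 0.8·0.46·0.17 = 0.004482 + 0.055080 + 0.209990 + 0.062560 = 0.332112
Of this, 0.117640 comes from 0.055080 + 0.062560 (the bacterial infection=true cases).
So P(bacterial infection | fever) = 0.117640/0.332112 ≈ 0.3542.

With the extra evidence:
Weight on bacterial infection=true, given the evidence: 0.8*0.17 = 0.136000
Denominator P(fever | influenza): 0.55*0.83 + 0.8*0.17 = 0.592500
P(bacterial infection | fever, influenza) = 0.136000/0.592500 ≈ 0.2295

Pr(bacterial infection | fever) ≈ 0.3542; Pr(bacterial infection | fever, influenza) ≈ 0.2295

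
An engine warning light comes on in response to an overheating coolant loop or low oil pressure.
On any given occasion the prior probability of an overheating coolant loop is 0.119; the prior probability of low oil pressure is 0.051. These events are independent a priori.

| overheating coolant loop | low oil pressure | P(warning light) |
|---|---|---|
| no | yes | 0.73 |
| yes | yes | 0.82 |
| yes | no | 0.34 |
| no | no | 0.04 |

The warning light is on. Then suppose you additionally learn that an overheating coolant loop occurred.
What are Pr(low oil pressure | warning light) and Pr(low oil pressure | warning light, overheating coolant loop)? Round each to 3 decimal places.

Numerator (weight on configurations with low oil pressure): 0.032800 + 0.004977 = 0.037777
Normalizer over all consistent configurations: 0.04×0.881×0.949 + 0.73×0.881×0.051 + 0.34×0.119×0.949 + 0.82×0.119×0.051 = 0.109617
P(low oil pressure | warning light) = 0.037777/0.109617 ≈ 0.345

Now condition on the additional information:
Numerator (weight on configurations with low oil pressure): 0.82*0.051 = 0.041820
Normalizer over all consistent configurations: 0.34*0.949 + 0.82*0.051 = 0.364480
P(low oil pressure | warning light, overheating coolant loop) = 0.041820/0.364480 ≈ 0.115

Pr(low oil pressure | warning light) ≈ 0.345; Pr(low oil pressure | warning light, overheating coolant loop) ≈ 0.115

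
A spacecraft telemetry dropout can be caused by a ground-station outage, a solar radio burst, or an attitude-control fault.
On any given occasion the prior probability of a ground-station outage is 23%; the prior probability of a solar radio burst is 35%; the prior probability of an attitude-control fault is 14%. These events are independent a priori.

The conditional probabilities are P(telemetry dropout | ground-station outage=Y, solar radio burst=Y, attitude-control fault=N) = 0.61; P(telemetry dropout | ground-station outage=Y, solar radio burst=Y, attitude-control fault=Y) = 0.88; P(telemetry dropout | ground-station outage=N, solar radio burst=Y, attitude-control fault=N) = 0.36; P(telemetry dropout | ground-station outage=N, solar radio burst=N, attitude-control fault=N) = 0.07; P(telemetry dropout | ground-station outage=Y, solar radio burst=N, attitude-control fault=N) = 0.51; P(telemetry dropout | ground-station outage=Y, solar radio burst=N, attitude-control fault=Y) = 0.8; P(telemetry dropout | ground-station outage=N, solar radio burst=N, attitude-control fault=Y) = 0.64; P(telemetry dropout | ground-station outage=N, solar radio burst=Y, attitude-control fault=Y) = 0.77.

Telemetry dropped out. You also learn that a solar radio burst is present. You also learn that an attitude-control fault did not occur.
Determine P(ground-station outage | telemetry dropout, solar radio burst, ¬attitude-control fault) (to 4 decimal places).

P(telemetry dropout | solar radio burst, ¬attitude-control fault) = 0.36·0.77 + 0.61·0.23 = 0.277200 + 0.140300 = 0.417500
The ground-station outage-present share is 0.61·0.23 = 0.140300.
So P(ground-station outage | telemetry dropout, solar radio burst, ¬attitude-control fault) = 0.140300/0.417500 ≈ 0.3360.

P(ground-station outage | telemetry dropout, solar radio burst, ¬attitude-control fault) ≈ 0.3360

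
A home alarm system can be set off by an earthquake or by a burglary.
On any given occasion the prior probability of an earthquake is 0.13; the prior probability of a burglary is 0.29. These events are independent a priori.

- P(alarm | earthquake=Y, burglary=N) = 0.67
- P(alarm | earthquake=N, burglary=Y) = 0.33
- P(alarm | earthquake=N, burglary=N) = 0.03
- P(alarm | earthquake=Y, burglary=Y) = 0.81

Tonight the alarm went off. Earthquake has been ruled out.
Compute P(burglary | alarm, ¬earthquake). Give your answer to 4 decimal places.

Enumerate both values of burglary and weight by the priors:
  P(alarm | ¬earthquake) = 0.03*0.71 + 0.33*0.29
        = 0.021300 + 0.095700 = 0.117000
The terms with burglary present sum to 0.095700, so
  P(burglary | alarm, ¬earthquake) = 0.095700 / 0.117000 ≈ 0.8179

P(burglary | alarm, ¬earthquake) ≈ 0.8179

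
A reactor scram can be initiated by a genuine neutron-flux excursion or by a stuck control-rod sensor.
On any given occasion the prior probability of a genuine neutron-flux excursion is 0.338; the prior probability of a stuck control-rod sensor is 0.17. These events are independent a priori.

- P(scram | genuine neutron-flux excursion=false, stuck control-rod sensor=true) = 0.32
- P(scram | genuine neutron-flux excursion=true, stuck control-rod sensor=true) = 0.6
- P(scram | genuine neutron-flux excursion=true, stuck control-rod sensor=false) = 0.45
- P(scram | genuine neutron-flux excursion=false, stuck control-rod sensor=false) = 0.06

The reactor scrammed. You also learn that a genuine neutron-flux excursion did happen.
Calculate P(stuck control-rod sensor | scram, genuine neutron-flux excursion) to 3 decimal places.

P(stuck control-rod sensor | scram, genuine neutron-flux excursion) ≈ 0.215

P(scram | genuine neutron-flux excursion) = 0.45×0.83 + 0.6×0.17 = 0.373500 + 0.102000 = 0.475500
The stuck control-rod sensor-present share is 0.6×0.17 = 0.102000.
P(stuck control-rod sensor | scram, genuine neutron-flux excursion) = 0.102000 / 0.475500 ≈ 0.215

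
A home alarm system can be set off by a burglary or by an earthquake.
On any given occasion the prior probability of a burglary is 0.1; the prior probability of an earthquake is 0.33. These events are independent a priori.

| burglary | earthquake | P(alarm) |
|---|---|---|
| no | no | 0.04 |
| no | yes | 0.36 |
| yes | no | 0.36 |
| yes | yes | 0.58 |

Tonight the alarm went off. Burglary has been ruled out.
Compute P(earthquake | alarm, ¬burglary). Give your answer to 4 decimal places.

For the numerator, keep only earthquake=true terms: 0.36*0.33 = 0.118800
The normalizing constant is 0.04*0.67 + 0.36*0.33 = 0.145600
P(earthquake | alarm, ¬burglary) = 0.118800/0.145600 ≈ 0.8159

P(earthquake | alarm, ¬burglary) ≈ 0.8159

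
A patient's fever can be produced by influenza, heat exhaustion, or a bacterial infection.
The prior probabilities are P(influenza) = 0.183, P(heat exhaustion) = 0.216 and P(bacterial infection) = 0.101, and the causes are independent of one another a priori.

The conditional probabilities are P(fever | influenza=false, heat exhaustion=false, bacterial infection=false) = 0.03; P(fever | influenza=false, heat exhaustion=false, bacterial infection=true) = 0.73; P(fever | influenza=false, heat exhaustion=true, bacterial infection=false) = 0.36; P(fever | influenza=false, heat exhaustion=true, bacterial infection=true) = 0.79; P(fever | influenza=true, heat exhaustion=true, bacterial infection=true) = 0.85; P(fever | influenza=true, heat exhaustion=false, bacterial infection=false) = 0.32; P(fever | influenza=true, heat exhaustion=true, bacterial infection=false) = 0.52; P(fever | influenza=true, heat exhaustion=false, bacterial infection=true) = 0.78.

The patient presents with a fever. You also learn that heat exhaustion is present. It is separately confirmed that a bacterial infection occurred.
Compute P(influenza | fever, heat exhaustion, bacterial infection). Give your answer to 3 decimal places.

Sum P(fever|·) weighted by the priors over both values of influenza:
  P(fever | heat exhaustion, bacterial infection) = 0.79*0.817 + 0.85*0.183
        = 0.645430 + 0.155550 = 0.800980
Keeping only the influenza-present terms gives 0.155550, so
  P(influenza | fever, heat exhaustion, bacterial infection) = 0.155550 / 0.800980 ≈ 0.194

P(influenza | fever, heat exhaustion, bacterial infection) ≈ 0.194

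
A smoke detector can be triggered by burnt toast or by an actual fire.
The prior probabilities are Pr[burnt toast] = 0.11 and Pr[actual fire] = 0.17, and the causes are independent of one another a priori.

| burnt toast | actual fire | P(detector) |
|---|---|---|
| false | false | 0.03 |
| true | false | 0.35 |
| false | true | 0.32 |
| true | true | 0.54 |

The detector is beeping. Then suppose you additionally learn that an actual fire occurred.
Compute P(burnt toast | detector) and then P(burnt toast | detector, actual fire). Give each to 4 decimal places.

P(burnt toast | detector) ≈ 0.3734; P(burnt toast | detector, actual fire) ≈ 0.1726

Sum P(detector|·) weighted by the priors over the 4 (burnt toast, actual fire) configurations:
  P(detector) = 0.03*0.89*0.83 + 0.32*0.89*0.17 + 0.35*0.11*0.83 + 0.54*0.11*0.17
        = 0.022161 + 0.048416 + 0.031955 + 0.010098 = 0.112630
Configurations with burnt toast contribute 0.042053, so
  P(burnt toast | detector) = 0.042053 / 0.112630 ≈ 0.3734

Now condition on the additional information:
Sum P(detector|·) weighted by the priors over both values of burnt toast:
  P(detector | actual fire) = 0.32×0.89 + 0.54×0.11
        = 0.284800 + 0.059400 = 0.344200
Keeping only the burnt toast-present terms gives 0.059400, so
  P(burnt toast | detector, actual fire) = 0.059400 / 0.344200 ≈ 0.1726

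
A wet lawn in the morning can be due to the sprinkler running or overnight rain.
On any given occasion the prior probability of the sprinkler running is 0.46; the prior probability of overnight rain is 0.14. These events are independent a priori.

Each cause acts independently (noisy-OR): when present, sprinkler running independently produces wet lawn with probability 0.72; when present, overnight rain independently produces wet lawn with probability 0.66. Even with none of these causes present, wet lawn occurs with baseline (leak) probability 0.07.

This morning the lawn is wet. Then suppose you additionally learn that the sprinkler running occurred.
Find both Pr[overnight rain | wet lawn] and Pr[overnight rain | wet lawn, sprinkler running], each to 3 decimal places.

Pr[overnight rain | wet lawn] ≈ 0.253; Pr[overnight rain | wet lawn, sprinkler running] ≈ 0.167

Under noisy-OR, P(wet lawn | causes) = 1 − (1−0.07)·∏(1−qᵢ) over the active causes.
P(wet lawn) = 0.07*0.54*0.86 + 0.6838*0.54*0.14 + 0.7396*0.46*0.86 + 0.911464*0.46*0.14 = 0.032508 + 0.051695 + 0.292586 + 0.058698 = 0.435487
The overnight rain-present share is 0.051695 + 0.058698 = 0.110393.
So P(overnight rain | wet lawn) = 0.110393/0.435487 ≈ 0.253.

Now condition on the additional information:
Weight on overnight rain=true, given the evidence: 0.911464·0.14 = 0.127605
Denominator P(wet lawn | sprinkler running): 0.7396·0.86 + 0.911464·0.14 = 0.763661
Posterior = 0.127605 / 0.763661 ≈ 0.167
Conditioning on sprinkler running lowers the posterior on overnight rain: the classic explaining-away effect in a common-effect structure.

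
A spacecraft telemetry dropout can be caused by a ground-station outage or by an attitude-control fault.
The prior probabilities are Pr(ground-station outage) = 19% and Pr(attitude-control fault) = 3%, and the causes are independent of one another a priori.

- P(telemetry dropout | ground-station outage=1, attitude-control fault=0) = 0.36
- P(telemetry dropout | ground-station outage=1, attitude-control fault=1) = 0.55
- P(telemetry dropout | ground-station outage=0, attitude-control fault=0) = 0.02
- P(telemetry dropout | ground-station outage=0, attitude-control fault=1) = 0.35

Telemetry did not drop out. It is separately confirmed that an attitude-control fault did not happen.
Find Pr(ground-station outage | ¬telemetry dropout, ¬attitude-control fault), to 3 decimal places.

Pr(ground-station outage | ¬telemetry dropout, ¬attitude-control fault) ≈ 0.133

P(¬telemetry dropout | ¬attitude-control fault) = 0.98×0.81 + 0.64×0.19 = 0.793800 + 0.121600 = 0.915400
The ground-station outage-present share is 0.64×0.19 = 0.121600.
P(ground-station outage | ¬telemetry dropout, ¬attitude-control fault) = 0.121600 / 0.915400 ≈ 0.133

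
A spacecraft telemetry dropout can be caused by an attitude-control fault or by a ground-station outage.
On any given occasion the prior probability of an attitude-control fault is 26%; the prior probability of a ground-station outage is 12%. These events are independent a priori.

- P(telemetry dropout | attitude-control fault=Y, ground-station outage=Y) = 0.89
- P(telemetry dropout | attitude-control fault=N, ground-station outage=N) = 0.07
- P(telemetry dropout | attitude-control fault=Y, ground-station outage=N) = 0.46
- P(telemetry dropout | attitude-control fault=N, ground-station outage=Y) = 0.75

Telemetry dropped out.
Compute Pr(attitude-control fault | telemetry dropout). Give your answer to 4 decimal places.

By total probability over the 4 (attitude-control fault, ground-station outage) configurations:
  P(telemetry dropout) = 0.07*0.74*0.88 + 0.75*0.74*0.12 + 0.46*0.26*0.88 + 0.89*0.26*0.12
        = 0.045584 + 0.066600 + 0.105248 + 0.027768 = 0.245200
The terms with attitude-control fault present sum to 0.133016, so
  P(attitude-control fault | telemetry dropout) = 0.133016 / 0.245200 ≈ 0.5425

Pr(attitude-control fault | telemetry dropout) ≈ 0.5425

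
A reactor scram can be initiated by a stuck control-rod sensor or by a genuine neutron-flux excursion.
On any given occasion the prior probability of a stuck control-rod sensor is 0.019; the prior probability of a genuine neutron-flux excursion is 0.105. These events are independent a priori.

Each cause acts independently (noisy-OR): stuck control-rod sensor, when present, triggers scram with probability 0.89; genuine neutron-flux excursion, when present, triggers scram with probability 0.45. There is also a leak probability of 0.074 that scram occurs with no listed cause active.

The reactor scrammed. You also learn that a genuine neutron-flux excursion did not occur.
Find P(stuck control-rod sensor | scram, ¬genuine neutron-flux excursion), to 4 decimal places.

P(stuck control-rod sensor | scram, ¬genuine neutron-flux excursion) ≈ 0.1903

Under noisy-OR, P(scram | causes) = 1 − (1−0.074)·∏(1−qᵢ) over the active causes.
P(scram | ¬genuine neutron-flux excursion) = 0.074×0.981 + 0.89814×0.019 = 0.072594 + 0.017065 = 0.089659
Of this, 0.017065 comes from 0.89814×0.019 (the stuck control-rod sensor=true cases).
Hence the posterior is 0.017065/0.089659 ≈ 0.1903.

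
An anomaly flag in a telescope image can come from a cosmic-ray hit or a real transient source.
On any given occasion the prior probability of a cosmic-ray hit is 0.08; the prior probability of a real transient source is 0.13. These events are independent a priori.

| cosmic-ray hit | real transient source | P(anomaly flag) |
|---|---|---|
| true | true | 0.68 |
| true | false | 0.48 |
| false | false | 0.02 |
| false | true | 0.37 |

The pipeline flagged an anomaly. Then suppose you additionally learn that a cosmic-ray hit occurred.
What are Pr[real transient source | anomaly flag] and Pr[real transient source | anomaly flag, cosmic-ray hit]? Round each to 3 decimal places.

Numerator (weight on configurations with real transient source): 0.044252 + 0.007072 = 0.051324
Normalizer over all consistent configurations: 0.02×0.92×0.87 + 0.37×0.92×0.13 + 0.48×0.08×0.87 + 0.68×0.08×0.13 = 0.100740
P(real transient source | anomaly flag) = 0.051324/0.100740 ≈ 0.509

Now condition on the additional information:
By total probability over both values of real transient source:
  P(anomaly flag | cosmic-ray hit) = 0.48·0.87 + 0.68·0.13
        = 0.417600 + 0.088400 = 0.506000
The terms with real transient source present sum to 0.088400, so
  P(real transient source | anomaly flag, cosmic-ray hit) = 0.088400 / 0.506000 ≈ 0.175
Conditioning on cosmic-ray hit lowers the posterior on real transient source: the classic explaining-away effect in a common-effect structure.

Pr[real transient source | anomaly flag] ≈ 0.509; Pr[real transient source | anomaly flag, cosmic-ray hit] ≈ 0.175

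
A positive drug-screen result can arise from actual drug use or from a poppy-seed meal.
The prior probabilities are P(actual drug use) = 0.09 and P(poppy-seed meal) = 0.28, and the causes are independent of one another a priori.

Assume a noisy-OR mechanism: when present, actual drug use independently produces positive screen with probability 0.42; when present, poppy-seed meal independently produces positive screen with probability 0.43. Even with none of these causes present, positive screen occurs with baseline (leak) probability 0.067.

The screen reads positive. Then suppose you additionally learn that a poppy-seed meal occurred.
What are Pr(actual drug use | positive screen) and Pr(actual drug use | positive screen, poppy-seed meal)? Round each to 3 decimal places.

Under noisy-OR, P(positive screen | causes) = 1 − (1−0.067)·∏(1−qᵢ) over the active causes.
By total probability over the 4 (actual drug use, poppy-seed meal) configurations:
  P(positive screen) = 0.067×0.91×0.72 + 0.46819×0.91×0.28 + 0.45886×0.09×0.72 + 0.69155×0.09×0.28
        = 0.043898 + 0.119295 + 0.029734 + 0.017427 = 0.210354
The terms with actual drug use present sum to 0.047161, so
  P(actual drug use | positive screen) = 0.047161 / 0.210354 ≈ 0.224

With the extra evidence:
For the numerator, keep only actual drug use=true terms: 0.69155·0.09 = 0.062239
Denominator P(positive screen | poppy-seed meal): 0.46819·0.91 + 0.69155·0.09 = 0.488292
Posterior = 0.062239 / 0.488292 ≈ 0.127

Pr(actual drug use | positive screen) ≈ 0.224; Pr(actual drug use | positive screen, poppy-seed meal) ≈ 0.127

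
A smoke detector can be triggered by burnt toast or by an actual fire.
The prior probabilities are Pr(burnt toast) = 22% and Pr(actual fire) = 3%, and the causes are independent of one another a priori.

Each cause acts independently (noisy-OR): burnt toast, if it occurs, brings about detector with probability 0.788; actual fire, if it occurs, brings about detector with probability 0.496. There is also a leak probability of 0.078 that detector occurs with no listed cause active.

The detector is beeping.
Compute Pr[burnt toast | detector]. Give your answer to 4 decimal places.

Under noisy-OR, P(detector | causes) = 1 − (1−0.078)·∏(1−qᵢ) over the active causes.
Numerator (weight on configurations with burnt toast): 0.171688 + 0.005950 = 0.177638
Denominator P(detector): 0.078*0.78*0.97 + 0.535312*0.78*0.03 + 0.804536*0.22*0.97 + 0.901486*0.22*0.03 = 0.249179
P(burnt toast | detector) = 0.177638/0.249179 ≈ 0.7129

Pr[burnt toast | detector] ≈ 0.7129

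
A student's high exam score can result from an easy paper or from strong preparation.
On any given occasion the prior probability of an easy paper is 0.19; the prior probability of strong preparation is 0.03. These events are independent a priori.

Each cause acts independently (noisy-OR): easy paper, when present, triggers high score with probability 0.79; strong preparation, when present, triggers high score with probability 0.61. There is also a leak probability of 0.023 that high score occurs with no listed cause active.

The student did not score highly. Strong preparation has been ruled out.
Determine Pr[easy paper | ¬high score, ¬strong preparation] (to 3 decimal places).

Under noisy-OR, P(high score | causes) = 1 − (1−0.023)·∏(1−qᵢ) over the active causes.
Weight on easy paper=true, given the evidence: 0.20517*0.19 = 0.038982
The normalizing constant is 0.977*0.81 + 0.20517*0.19 = 0.830352
P(easy paper | ¬high score, ¬strong preparation) = 0.038982/0.830352 ≈ 0.047

Pr[easy paper | ¬high score, ¬strong preparation] ≈ 0.047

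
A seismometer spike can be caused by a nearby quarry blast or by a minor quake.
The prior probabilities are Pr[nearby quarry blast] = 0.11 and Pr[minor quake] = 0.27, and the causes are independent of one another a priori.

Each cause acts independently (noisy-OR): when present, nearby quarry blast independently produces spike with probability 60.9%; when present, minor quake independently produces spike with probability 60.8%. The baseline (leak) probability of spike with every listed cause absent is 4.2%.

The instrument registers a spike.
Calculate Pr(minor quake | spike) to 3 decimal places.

Pr(minor quake | spike) ≈ 0.694

Under noisy-OR, P(spike | causes) = 1 − (1−0.042)·∏(1−qᵢ) over the active causes.
Numerator (weight on configurations with minor quake): 0.150059 + 0.025339 = 0.175398
The normalizing constant is 0.042×0.89×0.73 + 0.624464×0.89×0.27 + 0.625422×0.11×0.73 + 0.853165×0.11×0.27 = 0.252906
Posterior = 0.175398 / 0.252906 ≈ 0.694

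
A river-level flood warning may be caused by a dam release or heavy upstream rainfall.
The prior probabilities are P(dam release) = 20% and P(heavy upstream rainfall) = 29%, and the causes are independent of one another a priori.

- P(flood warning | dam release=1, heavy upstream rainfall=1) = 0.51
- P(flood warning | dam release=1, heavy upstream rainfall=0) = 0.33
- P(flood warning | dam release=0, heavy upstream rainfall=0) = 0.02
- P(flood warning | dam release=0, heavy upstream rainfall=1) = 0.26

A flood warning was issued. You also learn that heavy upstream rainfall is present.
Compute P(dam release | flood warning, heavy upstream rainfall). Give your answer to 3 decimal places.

P(dam release | flood warning, heavy upstream rainfall) ≈ 0.329

P(flood warning | heavy upstream rainfall) = 0.26×0.8 + 0.51×0.2 = 0.208000 + 0.102000 = 0.310000
Of this, 0.102000 comes from 0.51×0.2 (the dam release=true cases).
So P(dam release | flood warning, heavy upstream rainfall) = 0.102000/0.310000 ≈ 0.329.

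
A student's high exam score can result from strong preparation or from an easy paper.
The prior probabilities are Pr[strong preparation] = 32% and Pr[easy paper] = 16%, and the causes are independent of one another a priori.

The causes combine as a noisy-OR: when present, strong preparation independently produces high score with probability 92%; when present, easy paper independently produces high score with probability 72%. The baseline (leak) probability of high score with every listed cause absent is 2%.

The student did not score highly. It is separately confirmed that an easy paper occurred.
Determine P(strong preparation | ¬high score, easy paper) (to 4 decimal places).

Under noisy-OR, P(high score | causes) = 1 − (1−0.02)·∏(1−qᵢ) over the active causes.
By total probability over both values of strong preparation:
  P(¬high score | easy paper) = 0.2744×0.68 + 0.021952×0.32
        = 0.186592 + 0.007025 = 0.193617
Configurations with strong preparation contribute 0.007025, so
  P(strong preparation | ¬high score, easy paper) = 0.007025 / 0.193617 ≈ 0.0363

P(strong preparation | ¬high score, easy paper) ≈ 0.0363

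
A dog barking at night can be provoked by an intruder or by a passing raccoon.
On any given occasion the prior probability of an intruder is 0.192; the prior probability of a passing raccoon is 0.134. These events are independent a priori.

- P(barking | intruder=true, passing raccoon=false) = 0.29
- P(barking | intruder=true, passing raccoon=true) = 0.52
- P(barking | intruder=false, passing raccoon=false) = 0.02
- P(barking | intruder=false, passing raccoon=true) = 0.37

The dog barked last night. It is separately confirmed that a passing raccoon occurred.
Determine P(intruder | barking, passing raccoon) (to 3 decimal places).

P(intruder | barking, passing raccoon) ≈ 0.250

P(barking | passing raccoon) = 0.37·0.808 + 0.52·0.192 = 0.298960 + 0.099840 = 0.398800
Restricting to configurations with intruder present: 0.52·0.192 = 0.099840.
Hence the posterior is 0.099840/0.398800 ≈ 0.250.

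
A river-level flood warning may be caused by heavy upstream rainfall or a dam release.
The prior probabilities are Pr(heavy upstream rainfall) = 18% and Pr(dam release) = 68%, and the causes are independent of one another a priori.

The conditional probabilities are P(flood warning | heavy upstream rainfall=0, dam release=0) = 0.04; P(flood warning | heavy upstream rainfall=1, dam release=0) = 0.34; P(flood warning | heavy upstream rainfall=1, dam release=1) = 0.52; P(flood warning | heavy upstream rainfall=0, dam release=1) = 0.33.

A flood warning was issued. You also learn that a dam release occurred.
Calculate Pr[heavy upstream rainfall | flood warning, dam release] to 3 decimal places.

Pr[heavy upstream rainfall | flood warning, dam release] ≈ 0.257

Numerator (weight on configurations with heavy upstream rainfall): 0.52*0.18 = 0.093600
Normalizer over all consistent configurations: 0.33*0.82 + 0.52*0.18 = 0.364200
P(heavy upstream rainfall | flood warning, dam release) = 0.093600/0.364200 ≈ 0.257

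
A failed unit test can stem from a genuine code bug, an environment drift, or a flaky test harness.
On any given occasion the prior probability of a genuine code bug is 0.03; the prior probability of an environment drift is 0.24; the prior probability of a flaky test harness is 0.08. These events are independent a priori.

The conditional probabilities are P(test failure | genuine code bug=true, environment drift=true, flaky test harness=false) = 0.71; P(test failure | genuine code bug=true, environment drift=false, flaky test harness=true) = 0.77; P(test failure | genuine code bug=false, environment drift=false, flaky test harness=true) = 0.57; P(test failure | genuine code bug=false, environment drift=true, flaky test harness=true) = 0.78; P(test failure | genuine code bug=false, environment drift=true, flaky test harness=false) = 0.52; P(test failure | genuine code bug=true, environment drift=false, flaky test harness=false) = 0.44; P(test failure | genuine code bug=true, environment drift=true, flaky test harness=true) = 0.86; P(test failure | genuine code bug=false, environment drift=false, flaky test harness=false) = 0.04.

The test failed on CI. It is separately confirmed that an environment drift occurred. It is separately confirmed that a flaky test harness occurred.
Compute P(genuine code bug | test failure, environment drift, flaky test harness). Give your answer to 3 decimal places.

P(test failure | environment drift, flaky test harness) = 0.78*0.97 + 0.86*0.03 = 0.756600 + 0.025800 = 0.782400
Of this, 0.025800 comes from 0.86*0.03 (the genuine code bug=true cases).
Hence the posterior is 0.025800/0.782400 ≈ 0.033.

P(genuine code bug | test failure, environment drift, flaky test harness) ≈ 0.033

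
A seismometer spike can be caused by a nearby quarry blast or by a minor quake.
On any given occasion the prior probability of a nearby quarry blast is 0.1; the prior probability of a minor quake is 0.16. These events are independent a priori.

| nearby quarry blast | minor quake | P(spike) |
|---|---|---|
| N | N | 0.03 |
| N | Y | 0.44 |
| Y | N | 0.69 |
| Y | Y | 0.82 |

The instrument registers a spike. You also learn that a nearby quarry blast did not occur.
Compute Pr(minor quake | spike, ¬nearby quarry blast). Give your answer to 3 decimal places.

Pr(minor quake | spike, ¬nearby quarry blast) ≈ 0.736

Numerator (weight on configurations with minor quake): 0.44×0.16 = 0.070400
Denominator P(spike | ¬nearby quarry blast): 0.03×0.84 + 0.44×0.16 = 0.095600
Posterior = 0.070400 / 0.095600 ≈ 0.736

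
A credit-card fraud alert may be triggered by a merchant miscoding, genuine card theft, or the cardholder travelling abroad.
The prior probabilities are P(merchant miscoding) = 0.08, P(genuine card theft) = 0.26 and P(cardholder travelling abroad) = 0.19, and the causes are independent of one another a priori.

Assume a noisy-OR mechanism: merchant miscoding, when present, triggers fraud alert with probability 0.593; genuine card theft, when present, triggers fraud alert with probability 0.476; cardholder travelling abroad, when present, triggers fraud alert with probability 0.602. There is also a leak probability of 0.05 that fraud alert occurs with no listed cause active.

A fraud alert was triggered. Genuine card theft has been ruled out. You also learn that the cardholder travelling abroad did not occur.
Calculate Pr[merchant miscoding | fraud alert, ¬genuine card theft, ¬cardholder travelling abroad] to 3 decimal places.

Pr[merchant miscoding | fraud alert, ¬genuine card theft, ¬cardholder travelling abroad] ≈ 0.516

Under noisy-OR, P(fraud alert | causes) = 1 − (1−0.05)·∏(1−qᵢ) over the active causes.
Enumerate both values of merchant miscoding and weight by the priors:
  P(fraud alert | ¬genuine card theft, ¬cardholder travelling abroad) = 0.05*0.92 + 0.61335*0.08
        = 0.046000 + 0.049068 = 0.095068
Configurations with merchant miscoding contribute 0.049068, so
  P(merchant miscoding | fraud alert, ¬genuine card theft, ¬cardholder travelling abroad) = 0.049068 / 0.095068 ≈ 0.516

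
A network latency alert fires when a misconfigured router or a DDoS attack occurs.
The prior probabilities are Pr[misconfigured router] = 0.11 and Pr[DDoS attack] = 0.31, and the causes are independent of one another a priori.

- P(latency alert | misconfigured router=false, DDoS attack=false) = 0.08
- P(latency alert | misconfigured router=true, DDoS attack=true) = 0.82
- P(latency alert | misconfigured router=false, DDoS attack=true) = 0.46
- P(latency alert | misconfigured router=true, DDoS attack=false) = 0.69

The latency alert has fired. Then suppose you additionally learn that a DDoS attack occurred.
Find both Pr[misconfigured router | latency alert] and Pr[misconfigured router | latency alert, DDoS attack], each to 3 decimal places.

Pr[misconfigured router | latency alert] ≈ 0.313; Pr[misconfigured router | latency alert, DDoS attack] ≈ 0.181

Weight on misconfigured router=true, given the evidence: 0.052371 + 0.027962 = 0.080333
Denominator P(latency alert): 0.08×0.89×0.69 + 0.46×0.89×0.31 + 0.69×0.11×0.69 + 0.82×0.11×0.31 = 0.256375
Posterior = 0.080333 / 0.256375 ≈ 0.313

With the extra evidence:
Sum P(latency alert|·) weighted by the priors over both values of misconfigured router:
  P(latency alert | DDoS attack) = 0.46×0.89 + 0.82×0.11
        = 0.409400 + 0.090200 = 0.499600
Configurations with misconfigured router contribute 0.090200, so
  P(misconfigured router | latency alert, DDoS attack) = 0.090200 / 0.499600 ≈ 0.181
The drop from 0.313 to 0.181 is the explaining-away (discounting) effect.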